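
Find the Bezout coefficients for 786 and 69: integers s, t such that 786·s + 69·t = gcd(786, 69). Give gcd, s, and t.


Euclidean algorithm on (786, 69) — divide until remainder is 0:
  786 = 11 · 69 + 27
  69 = 2 · 27 + 15
  27 = 1 · 15 + 12
  15 = 1 · 12 + 3
  12 = 4 · 3 + 0
gcd(786, 69) = 3.
Track Bezout coefficients alongside the remainders: start with r₀ = 786 = a·1 + b·0 (s = 1, t = 0) and r₁ = 69 = a·0 + b·1 (s = 0, t = 1); each new remainder r_{k+1} = r_{k-1} − q_k·r_k inherits s_{k+1} = s_{k-1} − q_k·s_k, t_{k+1} = t_{k-1} − q_k·t_k, so r_k = a·s_k + b·t_k at every step:
  q = 11: r = 27, s = 1 − 11·0 = 1, t = 0 − 11·1 = -11  (check: 786·1 + 69·(-11) = 27)
  q = 2: r = 15, s = 0 − 2·1 = -2, t = 1 − 2·(-11) = 23  (check: 786·(-2) + 69·23 = 15)
  q = 1: r = 12, s = 1 − 1·(-2) = 3, t = -11 − 1·23 = -34  (check: 786·3 + 69·(-34) = 12)
  q = 1: r = 3, s = -2 − 1·3 = -5, t = 23 − 1·(-34) = 57  (check: 786·(-5) + 69·57 = 3)
The row with r = 3 (the gcd) gives the Bezout coefficients s = -5, t = 57.
Result: 786 · (-5) + 69 · (57) = 3.

gcd(786, 69) = 3; s = -5, t = 57 (check: 786·(-5) + 69·57 = 3).


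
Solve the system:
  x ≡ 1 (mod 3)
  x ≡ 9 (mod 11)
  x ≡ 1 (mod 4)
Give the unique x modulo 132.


Moduli 3, 11, 4 are pairwise coprime; by CRT there is a unique solution modulo M = 3 · 11 · 4 = 132.
Solve pairwise, accumulating the modulus:
  Start with x ≡ 1 (mod 3).
  Combine with x ≡ 9 (mod 11): since gcd(3, 11) = 1, we get a unique residue mod 33.
    Write x = 1 + 3·t and substitute into x ≡ 9 (mod 11): 3·t ≡ 9 − 1 = 8 (mod 11).
    The inverse of 3 mod 11 is 4 (since 3·4 = 12 = 1·11 + 1), so t ≡ 4·8 = 32 ≡ 10 (mod 11).
    Then x = 1 + 3·10 = 31, valid modulo lcm(3, 11) = 33: x ≡ 31 (mod 33).
  Combine with x ≡ 1 (mod 4): since gcd(33, 4) = 1, we get a unique residue mod 132.
    Write x = 31 + 33·t and substitute into x ≡ 1 (mod 4): 33·t ≡ 1 − 31 = -30 (mod 4).
    Reduce coefficients mod 4: 1·t ≡ 2 (mod 4).
    So t ≡ 2 (mod 4).
    Then x = 31 + 33·2 = 97, valid modulo lcm(33, 4) = 132: x ≡ 97 (mod 132).
Verify: 97 mod 3 = 1 ✓, 97 mod 11 = 9 ✓, 97 mod 4 = 1 ✓.

x ≡ 97 (mod 132).


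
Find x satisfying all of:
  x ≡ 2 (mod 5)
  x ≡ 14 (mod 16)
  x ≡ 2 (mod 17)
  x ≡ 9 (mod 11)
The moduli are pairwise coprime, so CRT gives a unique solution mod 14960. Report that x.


Product of moduli M = 5 · 16 · 17 · 11 = 14960.
Merge one congruence at a time:
  Start: x ≡ 2 (mod 5).
  Combine with x ≡ 14 (mod 16); new modulus lcm = 80.
    Write x = 2 + 5·t and substitute into x ≡ 14 (mod 16): 5·t ≡ 14 − 2 = 12 (mod 16).
    The inverse of 5 mod 16 is 13 (since 5·13 = 65 = 4·16 + 1), so t ≡ 13·12 = 156 ≡ 12 (mod 16).
    Then x = 2 + 5·12 = 62, valid modulo lcm(5, 16) = 80: x ≡ 62 (mod 80).
  Combine with x ≡ 2 (mod 17); new modulus lcm = 1360.
    Write x = 62 + 80·t and substitute into x ≡ 2 (mod 17): 80·t ≡ 2 − 62 = -60 (mod 17).
    Reduce coefficients mod 17: 12·t ≡ 8 (mod 17).
    The inverse of 12 mod 17 is 10 (since 12·10 = 120 = 7·17 + 1), so t ≡ 10·8 = 80 ≡ 12 (mod 17).
    Then x = 62 + 80·12 = 1022, valid modulo lcm(80, 17) = 1360: x ≡ 1022 (mod 1360).
  Combine with x ≡ 9 (mod 11); new modulus lcm = 14960.
    Write x = 1022 + 1360·t and substitute into x ≡ 9 (mod 11): 1360·t ≡ 9 − 1022 = -1013 (mod 11).
    Reduce coefficients mod 11: 7·t ≡ 10 (mod 11).
    The inverse of 7 mod 11 is 8 (since 7·8 = 56 = 5·11 + 1), so t ≡ 8·10 = 80 ≡ 3 (mod 11).
    Then x = 1022 + 1360·3 = 5102, valid modulo lcm(1360, 11) = 14960: x ≡ 5102 (mod 14960).
Verify against each original: 5102 mod 5 = 2, 5102 mod 16 = 14, 5102 mod 17 = 2, 5102 mod 11 = 9.

x ≡ 5102 (mod 14960).


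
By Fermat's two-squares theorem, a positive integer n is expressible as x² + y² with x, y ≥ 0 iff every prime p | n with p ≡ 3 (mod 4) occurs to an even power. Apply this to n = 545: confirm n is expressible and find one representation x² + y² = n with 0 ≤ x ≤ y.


Step 1: Factor n = 545 = 5 · 109.
Step 2: Check the mod-4 condition on each prime factor: 5 ≡ 1 (mod 4), exponent 1; 109 ≡ 1 (mod 4), exponent 1.
All primes ≡ 3 (mod 4) appear to even exponent (or don't appear), so by the two-squares theorem n IS expressible as a sum of two squares.
Step 3: Build a representation. Here n = 5 · 109 is a product of primes ≡ 1 (mod 4). Each prime p ≡ 1 (mod 4) is itself a sum of two squares; find a² by testing p − a² for a perfect square:
  5: 5 − 1² = 4 = 2² ⇒ 5 = 1² + 2².
  109: 109 − 1² = 108, 109 − 2² = 105, 109 − 3² = 100 = 10² ⇒ 109 = 3² + 10².
  Combine using the Brahmagupta–Fibonacci identity (a² + b²)(c² + d²) = (ac − bd)² + (ad + bc)² = (ac + bd)² + (ad − bc)²:
  5 · 109 = 545: from (1² + 2²)(3² + 10²), take (1·3 − 2·10, 1·10 + 2·3) = (3 − 20, 10 + 6) = (-17, 16); dropping signs (only squares matter) gives (17, 16); check 17² + 16² = 289 + 256 = 545 ✓.
Step 4: Order so x ≤ y and verify: 16² + 17² = 256 + 289 = 545 = n. ✓

n = 545 = 16² + 17² (one valid representation with x ≤ y).


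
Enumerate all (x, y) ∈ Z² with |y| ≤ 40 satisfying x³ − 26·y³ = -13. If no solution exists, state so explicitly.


The equation is x³ - 26y³ = -13. For fixed y, x³ = 26·y³ − 13, so a solution requires the RHS to be a perfect cube.
Strategy: iterate y from -40 to 40, compute RHS = 26·y³ − 13, and check whether it is a (positive or negative) perfect cube.
Check small values of y:
  y = 0: RHS = -13 is not a perfect cube.
  y = 1: RHS = 13 is not a perfect cube.
  y = -1: RHS = -39 is not a perfect cube.
  y = 2: RHS = 195 is not a perfect cube.
  y = -2: RHS = -221 is not a perfect cube.
  y = 3: RHS = 689 is not a perfect cube.
  y = -3: RHS = -715 is not a perfect cube.
Continuing the search up to |y| = 40 finds no solutions either.
No (x, y) in the scanned range satisfies the equation.

No integer solutions with |y| ≤ 40.


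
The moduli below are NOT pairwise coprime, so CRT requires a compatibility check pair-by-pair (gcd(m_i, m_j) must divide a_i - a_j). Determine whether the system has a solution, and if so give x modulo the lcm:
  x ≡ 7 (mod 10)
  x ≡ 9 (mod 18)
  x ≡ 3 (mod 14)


Moduli 10, 18, 14 are not pairwise coprime, so CRT works modulo lcm(m_i) when all pairwise compatibility conditions hold.
Pairwise compatibility: gcd(m_i, m_j) must divide a_i - a_j for every pair.
Merge one congruence at a time:
  Start: x ≡ 7 (mod 10).
  Combine with x ≡ 9 (mod 18): gcd(10, 18) = 2; 9 - 7 = 2, which IS divisible by 2, so compatible.
    Write x = 7 + 10·t and substitute into x ≡ 9 (mod 18): 10·t ≡ 9 − 7 = 2 (mod 18).
    Divide the congruence (and modulus) by g = 2: 5·t ≡ 1 (mod 9).
    The inverse of 5 mod 9 is 2 (since 5·2 = 10 = 1·9 + 1), so t ≡ 2·1 = 2 ≡ 2 (mod 9).
    Then x = 7 + 10·2 = 27, valid modulo lcm(10, 18) = 90: x ≡ 27 (mod 90).
  Combine with x ≡ 3 (mod 14): gcd(90, 14) = 2; 3 - 27 = -24, which IS divisible by 2, so compatible.
    Write x = 27 + 90·t and substitute into x ≡ 3 (mod 14): 90·t ≡ 3 − 27 = -24 (mod 14).
    Divide the congruence (and modulus) by g = 2: 45·t ≡ -12 (mod 7).
    Reduce coefficients mod 7: 3·t ≡ 2 (mod 7).
    The inverse of 3 mod 7 is 5 (since 3·5 = 15 = 2·7 + 1), so t ≡ 5·2 = 10 ≡ 3 (mod 7).
    Then x = 27 + 90·3 = 297, valid modulo lcm(90, 14) = 630: x ≡ 297 (mod 630).
Verify: 297 mod 10 = 7, 297 mod 18 = 9, 297 mod 14 = 3.

x ≡ 297 (mod 630).


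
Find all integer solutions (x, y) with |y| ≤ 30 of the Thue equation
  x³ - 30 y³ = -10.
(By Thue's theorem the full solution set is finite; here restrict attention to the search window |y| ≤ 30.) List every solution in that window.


The equation is x³ - 30y³ = -10. For fixed y, x³ = 30·y³ − 10, so a solution requires the RHS to be a perfect cube.
Strategy: iterate y from -30 to 30, compute RHS = 30·y³ − 10, and check whether it is a (positive or negative) perfect cube.
Check small values of y:
  y = 0: RHS = -10 is not a perfect cube.
  y = 1: RHS = 20 is not a perfect cube.
  y = -1: RHS = -40 is not a perfect cube.
  y = 2: RHS = 230 is not a perfect cube.
  y = -2: RHS = -250 is not a perfect cube.
  y = 3: RHS = 800 is not a perfect cube.
  y = -3: RHS = -820 is not a perfect cube.
Continuing the search up to |y| = 30 finds no solutions either.
No (x, y) in the scanned range satisfies the equation.

No integer solutions with |y| ≤ 30.


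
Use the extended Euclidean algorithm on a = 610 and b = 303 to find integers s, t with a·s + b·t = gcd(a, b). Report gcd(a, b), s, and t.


Euclidean algorithm on (610, 303) — divide until remainder is 0:
  610 = 2 · 303 + 4
  303 = 75 · 4 + 3
  4 = 1 · 3 + 1
  3 = 3 · 1 + 0
gcd(610, 303) = 1.
Track Bezout coefficients alongside the remainders: start with r₀ = 610 = a·1 + b·0 (s = 1, t = 0) and r₁ = 303 = a·0 + b·1 (s = 0, t = 1); each new remainder r_{k+1} = r_{k-1} − q_k·r_k inherits s_{k+1} = s_{k-1} − q_k·s_k, t_{k+1} = t_{k-1} − q_k·t_k, so r_k = a·s_k + b·t_k at every step:
  q = 2: r = 4, s = 1 − 2·0 = 1, t = 0 − 2·1 = -2  (check: 610·1 + 303·(-2) = 4)
  q = 75: r = 3, s = 0 − 75·1 = -75, t = 1 − 75·(-2) = 151  (check: 610·(-75) + 303·151 = 3)
  q = 1: r = 1, s = 1 − 1·(-75) = 76, t = -2 − 1·151 = -153  (check: 610·76 + 303·(-153) = 1)
The row with r = 1 (the gcd) gives the Bezout coefficients s = 76, t = -153.
Result: 610 · (76) + 303 · (-153) = 1.

gcd(610, 303) = 1; s = 76, t = -153 (check: 610·76 + 303·(-153) = 1).


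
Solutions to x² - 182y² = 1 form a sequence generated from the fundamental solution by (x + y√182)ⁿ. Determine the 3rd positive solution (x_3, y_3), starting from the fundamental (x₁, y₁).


Step 1: Find the fundamental solution (x₁, y₁) of x² - 182y² = 1.
  Expand √182 as a continued fraction. a₀ = ⌊√182⌋ = 13; iterate m_{k+1} = d_k·a_k − m_k, d_{k+1} = (182 − m_{k+1}²)/d_k, a_{k+1} = ⌊(a₀ + m_{k+1})/d_{k+1}⌋ (starting m₀ = 0, d₀ = 1), with convergents p_k = a_k·p_{k-1} + p_{k-2}, q_k = a_k·q_{k-1} + q_{k-2} (p₋₁ = 1, q₋₁ = 0):
  k = 0: a₀ = 13; p₀/q₀ = 13/1; p₀² − 182·q₀² = 169 − 182 = -13.
  k = 1: m = 13, d = 13, a = ⌊(13 + 13)/13⌋ = 2; p/q = (2·13 + 1)/(2·1 + 0) = 27/2; p² − 182·q² = 729 − 728 = 1.
  The first convergent with p² − 182·q² = 1 gives the fundamental solution (x₁, y₁) = (27, 2).
Step 2: Apply the recurrence (x_{n+1}, y_{n+1}) = (x₁x_n + 182y₁y_n, x₁y_n + y₁x_n) repeatedly.
  From (x_1, y_1) = (27, 2): x_2 = 27·27 + 182·2·2 = 1457; y_2 = 27·2 + 2·27 = 108.
  From (x_2, y_2) = (1457, 108): x_3 = 27·1457 + 182·2·108 = 78651; y_3 = 27·108 + 2·1457 = 5830.
Step 3: Verify x_3² - 182·y_3² = 6185979801 - 6185979800 = 1 (should be 1). ✓

(x_1, y_1) = (27, 2); (x_3, y_3) = (78651, 5830).


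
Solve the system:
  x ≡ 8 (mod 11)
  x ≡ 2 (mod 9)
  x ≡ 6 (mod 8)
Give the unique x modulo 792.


Moduli 11, 9, 8 are pairwise coprime; by CRT there is a unique solution modulo M = 11 · 9 · 8 = 792.
Solve pairwise, accumulating the modulus:
  Start with x ≡ 8 (mod 11).
  Combine with x ≡ 2 (mod 9): since gcd(11, 9) = 1, we get a unique residue mod 99.
    Write x = 8 + 11·t and substitute into x ≡ 2 (mod 9): 11·t ≡ 2 − 8 = -6 (mod 9).
    Reduce coefficients mod 9: 2·t ≡ 3 (mod 9).
    The inverse of 2 mod 9 is 5 (since 2·5 = 10 = 1·9 + 1), so t ≡ 5·3 = 15 ≡ 6 (mod 9).
    Then x = 8 + 11·6 = 74, valid modulo lcm(11, 9) = 99: x ≡ 74 (mod 99).
  Combine with x ≡ 6 (mod 8): since gcd(99, 8) = 1, we get a unique residue mod 792.
    Write x = 74 + 99·t and substitute into x ≡ 6 (mod 8): 99·t ≡ 6 − 74 = -68 (mod 8).
    Reduce coefficients mod 8: 3·t ≡ 4 (mod 8).
    The inverse of 3 mod 8 is 3 (since 3·3 = 9 = 1·8 + 1), so t ≡ 3·4 = 12 ≡ 4 (mod 8).
    Then x = 74 + 99·4 = 470, valid modulo lcm(99, 8) = 792: x ≡ 470 (mod 792).
Verify: 470 mod 11 = 8 ✓, 470 mod 9 = 2 ✓, 470 mod 8 = 6 ✓.

x ≡ 470 (mod 792).


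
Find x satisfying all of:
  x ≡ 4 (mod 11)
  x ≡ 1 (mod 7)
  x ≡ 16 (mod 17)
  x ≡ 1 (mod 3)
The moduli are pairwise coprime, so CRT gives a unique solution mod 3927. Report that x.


Product of moduli M = 11 · 7 · 17 · 3 = 3927.
Merge one congruence at a time:
  Start: x ≡ 4 (mod 11).
  Combine with x ≡ 1 (mod 7); new modulus lcm = 77.
    Write x = 4 + 11·t and substitute into x ≡ 1 (mod 7): 11·t ≡ 1 − 4 = -3 (mod 7).
    Reduce coefficients mod 7: 4·t ≡ 4 (mod 7).
    The inverse of 4 mod 7 is 2 (since 4·2 = 8 = 1·7 + 1), so t ≡ 2·4 = 8 ≡ 1 (mod 7).
    Then x = 4 + 11·1 = 15, valid modulo lcm(11, 7) = 77: x ≡ 15 (mod 77).
  Combine with x ≡ 16 (mod 17); new modulus lcm = 1309.
    Write x = 15 + 77·t and substitute into x ≡ 16 (mod 17): 77·t ≡ 16 − 15 = 1 (mod 17).
    Reduce coefficients mod 17: 9·t ≡ 1 (mod 17).
    The inverse of 9 mod 17 is 2 (since 9·2 = 18 = 1·17 + 1), so t ≡ 2·1 = 2 ≡ 2 (mod 17).
    Then x = 15 + 77·2 = 169, valid modulo lcm(77, 17) = 1309: x ≡ 169 (mod 1309).
  Combine with x ≡ 1 (mod 3); new modulus lcm = 3927.
    Write x = 169 + 1309·t and substitute into x ≡ 1 (mod 3): 1309·t ≡ 1 − 169 = -168 (mod 3).
    Reduce coefficients mod 3: 1·t ≡ 0 (mod 3).
    So t ≡ 0 (mod 3).
    Then x = 169 + 1309·0 = 169, valid modulo lcm(1309, 3) = 3927: x ≡ 169 (mod 3927).
Verify against each original: 169 mod 11 = 4, 169 mod 7 = 1, 169 mod 17 = 16, 169 mod 3 = 1.

x ≡ 169 (mod 3927).


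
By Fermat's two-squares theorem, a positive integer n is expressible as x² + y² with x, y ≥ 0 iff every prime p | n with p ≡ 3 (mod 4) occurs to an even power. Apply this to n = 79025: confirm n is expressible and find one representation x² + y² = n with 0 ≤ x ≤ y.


Step 1: Factor n = 79025 = 5^2 · 29 · 109.
Step 2: Check the mod-4 condition on each prime factor: 5 ≡ 1 (mod 4), exponent 2; 29 ≡ 1 (mod 4), exponent 1; 109 ≡ 1 (mod 4), exponent 1.
All primes ≡ 3 (mod 4) appear to even exponent (or don't appear), so by the two-squares theorem n IS expressible as a sum of two squares.
Step 3: Build a representation. Group n = k² · m with k = 5 and m = 29 · 109 = 3161 (a product of primes ≡ 1 (mod 4)); a representation of m scales to one of n via (k·x)² + (k·y)² = k²(x² + y²). Each prime p ≡ 1 (mod 4) is itself a sum of two squares; find a² by testing p − a² for a perfect square:
  29: 29 − 1² = 28, 29 − 2² = 25 = 5² ⇒ 29 = 2² + 5².
  109: 109 − 1² = 108, 109 − 2² = 105, 109 − 3² = 100 = 10² ⇒ 109 = 3² + 10².
  Combine using the Brahmagupta–Fibonacci identity (a² + b²)(c² + d²) = (ac − bd)² + (ad + bc)² = (ac + bd)² + (ad − bc)²:
  29 · 109 = 3161: from (2² + 5²)(3² + 10²), take (2·3 − 5·10, 2·10 + 5·3) = (6 − 50, 20 + 15) = (-44, 35); dropping signs (only squares matter) gives (44, 35); check 44² + 35² = 1936 + 1225 = 3161 ✓.
  Scale by k = 5: (5·44, 5·35) = (220, 175).
Step 4: Order so x ≤ y and verify: 175² + 220² = 30625 + 48400 = 79025 = n. ✓

n = 79025 = 175² + 220² (one valid representation with x ≤ y).


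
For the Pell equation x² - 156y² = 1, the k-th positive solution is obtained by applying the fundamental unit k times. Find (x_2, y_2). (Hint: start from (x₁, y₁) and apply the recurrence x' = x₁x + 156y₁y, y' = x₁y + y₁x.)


Step 1: Find the fundamental solution (x₁, y₁) of x² - 156y² = 1.
  Expand √156 as a continued fraction. a₀ = ⌊√156⌋ = 12; iterate m_{k+1} = d_k·a_k − m_k, d_{k+1} = (156 − m_{k+1}²)/d_k, a_{k+1} = ⌊(a₀ + m_{k+1})/d_{k+1}⌋ (starting m₀ = 0, d₀ = 1), with convergents p_k = a_k·p_{k-1} + p_{k-2}, q_k = a_k·q_{k-1} + q_{k-2} (p₋₁ = 1, q₋₁ = 0):
  k = 0: a₀ = 12; p₀/q₀ = 12/1; p₀² − 156·q₀² = 144 − 156 = -12.
  k = 1: m = 12, d = 12, a = ⌊(12 + 12)/12⌋ = 2; p/q = (2·12 + 1)/(2·1 + 0) = 25/2; p² − 156·q² = 625 − 624 = 1.
  The first convergent with p² − 156·q² = 1 gives the fundamental solution (x₁, y₁) = (25, 2).
Step 2: Apply the recurrence (x_{n+1}, y_{n+1}) = (x₁x_n + 156y₁y_n, x₁y_n + y₁x_n) repeatedly.
  From (x_1, y_1) = (25, 2): x_2 = 25·25 + 156·2·2 = 1249; y_2 = 25·2 + 2·25 = 100.
Step 3: Verify x_2² - 156·y_2² = 1560001 - 1560000 = 1 (should be 1). ✓

(x_1, y_1) = (25, 2); (x_2, y_2) = (1249, 100).


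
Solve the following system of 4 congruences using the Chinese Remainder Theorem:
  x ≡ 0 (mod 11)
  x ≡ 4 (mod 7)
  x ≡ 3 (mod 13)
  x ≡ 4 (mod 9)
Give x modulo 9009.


Product of moduli M = 11 · 7 · 13 · 9 = 9009.
Merge one congruence at a time:
  Start: x ≡ 0 (mod 11).
  Combine with x ≡ 4 (mod 7); new modulus lcm = 77.
    Write x = 0 + 11·t and substitute into x ≡ 4 (mod 7): 11·t ≡ 4 − 0 = 4 (mod 7).
    Reduce coefficients mod 7: 4·t ≡ 4 (mod 7).
    The inverse of 4 mod 7 is 2 (since 4·2 = 8 = 1·7 + 1), so t ≡ 2·4 = 8 ≡ 1 (mod 7).
    Then x = 0 + 11·1 = 11, valid modulo lcm(11, 7) = 77: x ≡ 11 (mod 77).
  Combine with x ≡ 3 (mod 13); new modulus lcm = 1001.
    Write x = 11 + 77·t and substitute into x ≡ 3 (mod 13): 77·t ≡ 3 − 11 = -8 (mod 13).
    Reduce coefficients mod 13: 12·t ≡ 5 (mod 13).
    The inverse of 12 mod 13 is 12 (since 12·12 = 144 = 11·13 + 1), so t ≡ 12·5 = 60 ≡ 8 (mod 13).
    Then x = 11 + 77·8 = 627, valid modulo lcm(77, 13) = 1001: x ≡ 627 (mod 1001).
  Combine with x ≡ 4 (mod 9); new modulus lcm = 9009.
    Write x = 627 + 1001·t and substitute into x ≡ 4 (mod 9): 1001·t ≡ 4 − 627 = -623 (mod 9).
    Reduce coefficients mod 9: 2·t ≡ 7 (mod 9).
    The inverse of 2 mod 9 is 5 (since 2·5 = 10 = 1·9 + 1), so t ≡ 5·7 = 35 ≡ 8 (mod 9).
    Then x = 627 + 1001·8 = 8635, valid modulo lcm(1001, 9) = 9009: x ≡ 8635 (mod 9009).
Verify against each original: 8635 mod 11 = 0, 8635 mod 7 = 4, 8635 mod 13 = 3, 8635 mod 9 = 4.

x ≡ 8635 (mod 9009).


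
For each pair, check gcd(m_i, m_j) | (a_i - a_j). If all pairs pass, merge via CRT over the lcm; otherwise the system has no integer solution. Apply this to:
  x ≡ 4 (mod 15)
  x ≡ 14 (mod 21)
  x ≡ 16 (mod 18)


Moduli 15, 21, 18 are not pairwise coprime, so CRT works modulo lcm(m_i) when all pairwise compatibility conditions hold.
Pairwise compatibility: gcd(m_i, m_j) must divide a_i - a_j for every pair.
Merge one congruence at a time:
  Start: x ≡ 4 (mod 15).
  Combine with x ≡ 14 (mod 21): gcd(15, 21) = 3, and 14 - 4 = 10 is NOT divisible by 3.
    ⇒ system is inconsistent (no integer solution).

No solution (the system is inconsistent).


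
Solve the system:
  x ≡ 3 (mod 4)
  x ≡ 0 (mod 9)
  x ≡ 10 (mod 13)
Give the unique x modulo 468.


Moduli 4, 9, 13 are pairwise coprime; by CRT there is a unique solution modulo M = 4 · 9 · 13 = 468.
Solve pairwise, accumulating the modulus:
  Start with x ≡ 3 (mod 4).
  Combine with x ≡ 0 (mod 9): since gcd(4, 9) = 1, we get a unique residue mod 36.
    Write x = 3 + 4·t and substitute into x ≡ 0 (mod 9): 4·t ≡ 0 − 3 = -3 (mod 9).
    Reduce coefficients mod 9: 4·t ≡ 6 (mod 9).
    The inverse of 4 mod 9 is 7 (since 4·7 = 28 = 3·9 + 1), so t ≡ 7·6 = 42 ≡ 6 (mod 9).
    Then x = 3 + 4·6 = 27, valid modulo lcm(4, 9) = 36: x ≡ 27 (mod 36).
  Combine with x ≡ 10 (mod 13): since gcd(36, 13) = 1, we get a unique residue mod 468.
    Write x = 27 + 36·t and substitute into x ≡ 10 (mod 13): 36·t ≡ 10 − 27 = -17 (mod 13).
    Reduce coefficients mod 13: 10·t ≡ 9 (mod 13).
    The inverse of 10 mod 13 is 4 (since 10·4 = 40 = 3·13 + 1), so t ≡ 4·9 = 36 ≡ 10 (mod 13).
    Then x = 27 + 36·10 = 387, valid modulo lcm(36, 13) = 468: x ≡ 387 (mod 468).
Verify: 387 mod 4 = 3 ✓, 387 mod 9 = 0 ✓, 387 mod 13 = 10 ✓.

x ≡ 387 (mod 468).


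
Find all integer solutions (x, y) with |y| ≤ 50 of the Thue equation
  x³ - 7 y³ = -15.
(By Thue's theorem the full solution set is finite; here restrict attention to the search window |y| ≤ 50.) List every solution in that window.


The equation is x³ - 7y³ = -15. For fixed y, x³ = 7·y³ − 15, so a solution requires the RHS to be a perfect cube.
Strategy: iterate y from -50 to 50, compute RHS = 7·y³ − 15, and check whether it is a (positive or negative) perfect cube.
Check small values of y:
  y = 0: RHS = -15 is not a perfect cube.
  y = 1: RHS = -8 = (-2)³ ⇒ x = -2 works.
  y = -1: RHS = -22 is not a perfect cube.
  y = 2: RHS = 41 is not a perfect cube.
  y = -2: RHS = -71 is not a perfect cube.
  y = 3: RHS = 174 is not a perfect cube.
  y = -3: RHS = -204 is not a perfect cube.
Continuing, at y = -23: RHS = -85184 = (-44)³ ⇒ x = -44 works.
Searching the remaining y in |y| ≤ 50 finds no further solutions.
Collected solutions: (-2, 1), (-44, -23).

Solutions (with |y| ≤ 50): (-2, 1), (-44, -23).


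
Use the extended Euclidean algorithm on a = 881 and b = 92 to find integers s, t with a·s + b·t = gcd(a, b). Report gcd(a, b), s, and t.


Euclidean algorithm on (881, 92) — divide until remainder is 0:
  881 = 9 · 92 + 53
  92 = 1 · 53 + 39
  53 = 1 · 39 + 14
  39 = 2 · 14 + 11
  14 = 1 · 11 + 3
  11 = 3 · 3 + 2
  3 = 1 · 2 + 1
  2 = 2 · 1 + 0
gcd(881, 92) = 1.
Track Bezout coefficients alongside the remainders: start with r₀ = 881 = a·1 + b·0 (s = 1, t = 0) and r₁ = 92 = a·0 + b·1 (s = 0, t = 1); each new remainder r_{k+1} = r_{k-1} − q_k·r_k inherits s_{k+1} = s_{k-1} − q_k·s_k, t_{k+1} = t_{k-1} − q_k·t_k, so r_k = a·s_k + b·t_k at every step:
  q = 9: r = 53, s = 1 − 9·0 = 1, t = 0 − 9·1 = -9  (check: 881·1 + 92·(-9) = 53)
  q = 1: r = 39, s = 0 − 1·1 = -1, t = 1 − 1·(-9) = 10  (check: 881·(-1) + 92·10 = 39)
  q = 1: r = 14, s = 1 − 1·(-1) = 2, t = -9 − 1·10 = -19  (check: 881·2 + 92·(-19) = 14)
  q = 2: r = 11, s = -1 − 2·2 = -5, t = 10 − 2·(-19) = 48  (check: 881·(-5) + 92·48 = 11)
  q = 1: r = 3, s = 2 − 1·(-5) = 7, t = -19 − 1·48 = -67  (check: 881·7 + 92·(-67) = 3)
  q = 3: r = 2, s = -5 − 3·7 = -26, t = 48 − 3·(-67) = 249  (check: 881·(-26) + 92·249 = 2)
  q = 1: r = 1, s = 7 − 1·(-26) = 33, t = -67 − 1·249 = -316  (check: 881·33 + 92·(-316) = 1)
The row with r = 1 (the gcd) gives the Bezout coefficients s = 33, t = -316.
Result: 881 · (33) + 92 · (-316) = 1.

gcd(881, 92) = 1; s = 33, t = -316 (check: 881·33 + 92·(-316) = 1).


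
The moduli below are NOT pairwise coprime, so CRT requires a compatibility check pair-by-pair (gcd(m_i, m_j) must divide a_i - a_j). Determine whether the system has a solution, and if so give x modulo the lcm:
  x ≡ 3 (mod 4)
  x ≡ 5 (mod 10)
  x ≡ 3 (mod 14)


Moduli 4, 10, 14 are not pairwise coprime, so CRT works modulo lcm(m_i) when all pairwise compatibility conditions hold.
Pairwise compatibility: gcd(m_i, m_j) must divide a_i - a_j for every pair.
Merge one congruence at a time:
  Start: x ≡ 3 (mod 4).
  Combine with x ≡ 5 (mod 10): gcd(4, 10) = 2; 5 - 3 = 2, which IS divisible by 2, so compatible.
    Write x = 3 + 4·t and substitute into x ≡ 5 (mod 10): 4·t ≡ 5 − 3 = 2 (mod 10).
    Divide the congruence (and modulus) by g = 2: 2·t ≡ 1 (mod 5).
    The inverse of 2 mod 5 is 3 (since 2·3 = 6 = 1·5 + 1), so t ≡ 3·1 = 3 ≡ 3 (mod 5).
    Then x = 3 + 4·3 = 15, valid modulo lcm(4, 10) = 20: x ≡ 15 (mod 20).
  Combine with x ≡ 3 (mod 14): gcd(20, 14) = 2; 3 - 15 = -12, which IS divisible by 2, so compatible.
    Write x = 15 + 20·t and substitute into x ≡ 3 (mod 14): 20·t ≡ 3 − 15 = -12 (mod 14).
    Divide the congruence (and modulus) by g = 2: 10·t ≡ -6 (mod 7).
    Reduce coefficients mod 7: 3·t ≡ 1 (mod 7).
    The inverse of 3 mod 7 is 5 (since 3·5 = 15 = 2·7 + 1), so t ≡ 5·1 = 5 ≡ 5 (mod 7).
    Then x = 15 + 20·5 = 115, valid modulo lcm(20, 14) = 140: x ≡ 115 (mod 140).
Verify: 115 mod 4 = 3, 115 mod 10 = 5, 115 mod 14 = 3.

x ≡ 115 (mod 140).


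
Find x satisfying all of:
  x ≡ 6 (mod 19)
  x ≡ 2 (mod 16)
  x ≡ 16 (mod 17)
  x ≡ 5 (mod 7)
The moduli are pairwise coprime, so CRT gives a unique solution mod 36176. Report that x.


Product of moduli M = 19 · 16 · 17 · 7 = 36176.
Merge one congruence at a time:
  Start: x ≡ 6 (mod 19).
  Combine with x ≡ 2 (mod 16); new modulus lcm = 304.
    Write x = 6 + 19·t and substitute into x ≡ 2 (mod 16): 19·t ≡ 2 − 6 = -4 (mod 16).
    Reduce coefficients mod 16: 3·t ≡ 12 (mod 16).
    The inverse of 3 mod 16 is 11 (since 3·11 = 33 = 2·16 + 1), so t ≡ 11·12 = 132 ≡ 4 (mod 16).
    Then x = 6 + 19·4 = 82, valid modulo lcm(19, 16) = 304: x ≡ 82 (mod 304).
  Combine with x ≡ 16 (mod 17); new modulus lcm = 5168.
    Write x = 82 + 304·t and substitute into x ≡ 16 (mod 17): 304·t ≡ 16 − 82 = -66 (mod 17).
    Reduce coefficients mod 17: 15·t ≡ 2 (mod 17).
    The inverse of 15 mod 17 is 8 (since 15·8 = 120 = 7·17 + 1), so t ≡ 8·2 = 16 ≡ 16 (mod 17).
    Then x = 82 + 304·16 = 4946, valid modulo lcm(304, 17) = 5168: x ≡ 4946 (mod 5168).
  Combine with x ≡ 5 (mod 7); new modulus lcm = 36176.
    Write x = 4946 + 5168·t and substitute into x ≡ 5 (mod 7): 5168·t ≡ 5 − 4946 = -4941 (mod 7).
    Reduce coefficients mod 7: 2·t ≡ 1 (mod 7).
    The inverse of 2 mod 7 is 4 (since 2·4 = 8 = 1·7 + 1), so t ≡ 4·1 = 4 ≡ 4 (mod 7).
    Then x = 4946 + 5168·4 = 25618, valid modulo lcm(5168, 7) = 36176: x ≡ 25618 (mod 36176).
Verify against each original: 25618 mod 19 = 6, 25618 mod 16 = 2, 25618 mod 17 = 16, 25618 mod 7 = 5.

x ≡ 25618 (mod 36176).


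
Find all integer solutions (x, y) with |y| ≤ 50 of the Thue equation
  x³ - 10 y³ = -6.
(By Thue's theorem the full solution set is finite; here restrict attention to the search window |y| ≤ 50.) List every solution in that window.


The equation is x³ - 10y³ = -6. For fixed y, x³ = 10·y³ − 6, so a solution requires the RHS to be a perfect cube.
Strategy: iterate y from -50 to 50, compute RHS = 10·y³ − 6, and check whether it is a (positive or negative) perfect cube.
Check small values of y:
  y = 0: RHS = -6 is not a perfect cube.
  y = 1: RHS = 4 is not a perfect cube.
  y = -1: RHS = -16 is not a perfect cube.
  y = 2: RHS = 74 is not a perfect cube.
  y = -2: RHS = -86 is not a perfect cube.
  y = 3: RHS = 264 is not a perfect cube.
  y = -3: RHS = -276 is not a perfect cube.
Continuing the search up to |y| = 50 finds no solutions either.
No (x, y) in the scanned range satisfies the equation.

No integer solutions with |y| ≤ 50.


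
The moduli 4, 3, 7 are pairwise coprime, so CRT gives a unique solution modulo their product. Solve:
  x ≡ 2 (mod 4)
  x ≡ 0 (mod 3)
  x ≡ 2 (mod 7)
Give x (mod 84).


Moduli 4, 3, 7 are pairwise coprime; by CRT there is a unique solution modulo M = 4 · 3 · 7 = 84.
Solve pairwise, accumulating the modulus:
  Start with x ≡ 2 (mod 4).
  Combine with x ≡ 0 (mod 3): since gcd(4, 3) = 1, we get a unique residue mod 12.
    Write x = 2 + 4·t and substitute into x ≡ 0 (mod 3): 4·t ≡ 0 − 2 = -2 (mod 3).
    Reduce coefficients mod 3: 1·t ≡ 1 (mod 3).
    So t ≡ 1 (mod 3).
    Then x = 2 + 4·1 = 6, valid modulo lcm(4, 3) = 12: x ≡ 6 (mod 12).
  Combine with x ≡ 2 (mod 7): since gcd(12, 7) = 1, we get a unique residue mod 84.
    Write x = 6 + 12·t and substitute into x ≡ 2 (mod 7): 12·t ≡ 2 − 6 = -4 (mod 7).
    Reduce coefficients mod 7: 5·t ≡ 3 (mod 7).
    The inverse of 5 mod 7 is 3 (since 5·3 = 15 = 2·7 + 1), so t ≡ 3·3 = 9 ≡ 2 (mod 7).
    Then x = 6 + 12·2 = 30, valid modulo lcm(12, 7) = 84: x ≡ 30 (mod 84).
Verify: 30 mod 4 = 2 ✓, 30 mod 3 = 0 ✓, 30 mod 7 = 2 ✓.

x ≡ 30 (mod 84).


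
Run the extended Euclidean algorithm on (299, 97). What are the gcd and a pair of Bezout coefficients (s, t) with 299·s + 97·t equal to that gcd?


Euclidean algorithm on (299, 97) — divide until remainder is 0:
  299 = 3 · 97 + 8
  97 = 12 · 8 + 1
  8 = 8 · 1 + 0
gcd(299, 97) = 1.
Track Bezout coefficients alongside the remainders: start with r₀ = 299 = a·1 + b·0 (s = 1, t = 0) and r₁ = 97 = a·0 + b·1 (s = 0, t = 1); each new remainder r_{k+1} = r_{k-1} − q_k·r_k inherits s_{k+1} = s_{k-1} − q_k·s_k, t_{k+1} = t_{k-1} − q_k·t_k, so r_k = a·s_k + b·t_k at every step:
  q = 3: r = 8, s = 1 − 3·0 = 1, t = 0 − 3·1 = -3  (check: 299·1 + 97·(-3) = 8)
  q = 12: r = 1, s = 0 − 12·1 = -12, t = 1 − 12·(-3) = 37  (check: 299·(-12) + 97·37 = 1)
The row with r = 1 (the gcd) gives the Bezout coefficients s = -12, t = 37.
Result: 299 · (-12) + 97 · (37) = 1.

gcd(299, 97) = 1; s = -12, t = 37 (check: 299·(-12) + 97·37 = 1).


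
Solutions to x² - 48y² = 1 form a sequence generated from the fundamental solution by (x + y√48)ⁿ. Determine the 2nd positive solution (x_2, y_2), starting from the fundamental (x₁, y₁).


Step 1: Find the fundamental solution (x₁, y₁) of x² - 48y² = 1.
  Expand √48 as a continued fraction. a₀ = ⌊√48⌋ = 6; iterate m_{k+1} = d_k·a_k − m_k, d_{k+1} = (48 − m_{k+1}²)/d_k, a_{k+1} = ⌊(a₀ + m_{k+1})/d_{k+1}⌋ (starting m₀ = 0, d₀ = 1), with convergents p_k = a_k·p_{k-1} + p_{k-2}, q_k = a_k·q_{k-1} + q_{k-2} (p₋₁ = 1, q₋₁ = 0):
  k = 0: a₀ = 6; p₀/q₀ = 6/1; p₀² − 48·q₀² = 36 − 48 = -12.
  k = 1: m = 6, d = 12, a = ⌊(6 + 6)/12⌋ = 1; p/q = (1·6 + 1)/(1·1 + 0) = 7/1; p² − 48·q² = 49 − 48 = 1.
  The first convergent with p² − 48·q² = 1 gives the fundamental solution (x₁, y₁) = (7, 1).
Step 2: Apply the recurrence (x_{n+1}, y_{n+1}) = (x₁x_n + 48y₁y_n, x₁y_n + y₁x_n) repeatedly.
  From (x_1, y_1) = (7, 1): x_2 = 7·7 + 48·1·1 = 97; y_2 = 7·1 + 1·7 = 14.
Step 3: Verify x_2² - 48·y_2² = 9409 - 9408 = 1 (should be 1). ✓

(x_1, y_1) = (7, 1); (x_2, y_2) = (97, 14).


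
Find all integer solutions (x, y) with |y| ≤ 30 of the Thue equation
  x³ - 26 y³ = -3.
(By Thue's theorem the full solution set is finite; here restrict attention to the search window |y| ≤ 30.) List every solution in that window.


The equation is x³ - 26y³ = -3. For fixed y, x³ = 26·y³ − 3, so a solution requires the RHS to be a perfect cube.
Strategy: iterate y from -30 to 30, compute RHS = 26·y³ − 3, and check whether it is a (positive or negative) perfect cube.
Check small values of y:
  y = 0: RHS = -3 is not a perfect cube.
  y = 1: RHS = 23 is not a perfect cube.
  y = -1: RHS = -29 is not a perfect cube.
  y = 2: RHS = 205 is not a perfect cube.
  y = -2: RHS = -211 is not a perfect cube.
  y = 3: RHS = 699 is not a perfect cube.
  y = -3: RHS = -705 is not a perfect cube.
Continuing the search up to |y| = 30 finds no solutions either.
No (x, y) in the scanned range satisfies the equation.

No integer solutions with |y| ≤ 30.


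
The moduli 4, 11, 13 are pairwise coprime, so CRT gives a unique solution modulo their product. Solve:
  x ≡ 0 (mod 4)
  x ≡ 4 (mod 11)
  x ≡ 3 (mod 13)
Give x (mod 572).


Moduli 4, 11, 13 are pairwise coprime; by CRT there is a unique solution modulo M = 4 · 11 · 13 = 572.
Solve pairwise, accumulating the modulus:
  Start with x ≡ 0 (mod 4).
  Combine with x ≡ 4 (mod 11): since gcd(4, 11) = 1, we get a unique residue mod 44.
    Write x = 0 + 4·t and substitute into x ≡ 4 (mod 11): 4·t ≡ 4 − 0 = 4 (mod 11).
    The inverse of 4 mod 11 is 3 (since 4·3 = 12 = 1·11 + 1), so t ≡ 3·4 = 12 ≡ 1 (mod 11).
    Then x = 0 + 4·1 = 4, valid modulo lcm(4, 11) = 44: x ≡ 4 (mod 44).
  Combine with x ≡ 3 (mod 13): since gcd(44, 13) = 1, we get a unique residue mod 572.
    Write x = 4 + 44·t and substitute into x ≡ 3 (mod 13): 44·t ≡ 3 − 4 = -1 (mod 13).
    Reduce coefficients mod 13: 5·t ≡ 12 (mod 13).
    The inverse of 5 mod 13 is 8 (since 5·8 = 40 = 3·13 + 1), so t ≡ 8·12 = 96 ≡ 5 (mod 13).
    Then x = 4 + 44·5 = 224, valid modulo lcm(44, 13) = 572: x ≡ 224 (mod 572).
Verify: 224 mod 4 = 0 ✓, 224 mod 11 = 4 ✓, 224 mod 13 = 3 ✓.

x ≡ 224 (mod 572).


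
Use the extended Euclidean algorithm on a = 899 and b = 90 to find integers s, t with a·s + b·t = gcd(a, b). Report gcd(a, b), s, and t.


Euclidean algorithm on (899, 90) — divide until remainder is 0:
  899 = 9 · 90 + 89
  90 = 1 · 89 + 1
  89 = 89 · 1 + 0
gcd(899, 90) = 1.
Track Bezout coefficients alongside the remainders: start with r₀ = 899 = a·1 + b·0 (s = 1, t = 0) and r₁ = 90 = a·0 + b·1 (s = 0, t = 1); each new remainder r_{k+1} = r_{k-1} − q_k·r_k inherits s_{k+1} = s_{k-1} − q_k·s_k, t_{k+1} = t_{k-1} − q_k·t_k, so r_k = a·s_k + b·t_k at every step:
  q = 9: r = 89, s = 1 − 9·0 = 1, t = 0 − 9·1 = -9  (check: 899·1 + 90·(-9) = 89)
  q = 1: r = 1, s = 0 − 1·1 = -1, t = 1 − 1·(-9) = 10  (check: 899·(-1) + 90·10 = 1)
The row with r = 1 (the gcd) gives the Bezout coefficients s = -1, t = 10.
Result: 899 · (-1) + 90 · (10) = 1.

gcd(899, 90) = 1; s = -1, t = 10 (check: 899·(-1) + 90·10 = 1).


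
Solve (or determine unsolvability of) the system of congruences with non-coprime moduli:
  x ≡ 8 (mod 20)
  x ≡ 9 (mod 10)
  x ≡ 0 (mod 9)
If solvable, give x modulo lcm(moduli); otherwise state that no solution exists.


Moduli 20, 10, 9 are not pairwise coprime, so CRT works modulo lcm(m_i) when all pairwise compatibility conditions hold.
Pairwise compatibility: gcd(m_i, m_j) must divide a_i - a_j for every pair.
Merge one congruence at a time:
  Start: x ≡ 8 (mod 20).
  Combine with x ≡ 9 (mod 10): gcd(20, 10) = 10, and 9 - 8 = 1 is NOT divisible by 10.
    ⇒ system is inconsistent (no integer solution).

No solution (the system is inconsistent).


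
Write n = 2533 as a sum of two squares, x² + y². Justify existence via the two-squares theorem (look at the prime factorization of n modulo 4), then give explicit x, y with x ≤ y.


Step 1: Factor n = 2533 = 17 · 149.
Step 2: Check the mod-4 condition on each prime factor: 17 ≡ 1 (mod 4), exponent 1; 149 ≡ 1 (mod 4), exponent 1.
All primes ≡ 3 (mod 4) appear to even exponent (or don't appear), so by the two-squares theorem n IS expressible as a sum of two squares.
Step 3: Build a representation. Here n = 17 · 149 is a product of primes ≡ 1 (mod 4). Each prime p ≡ 1 (mod 4) is itself a sum of two squares; find a² by testing p − a² for a perfect square:
  17: 17 − 1² = 16 = 4² ⇒ 17 = 1² + 4².
  149: 149 − 1² = 148, 149 − 2² = 145, 149 − 3² = 140, 149 − 4² = 133, 149 − 5² = 124, 149 − 6² = 113, 149 − 7² = 100 = 10² ⇒ 149 = 7² + 10².
  Combine using the Brahmagupta–Fibonacci identity (a² + b²)(c² + d²) = (ac − bd)² + (ad + bc)² = (ac + bd)² + (ad − bc)²:
  17 · 149 = 2533: from (1² + 4²)(7² + 10²), take (1·7 − 4·10, 1·10 + 4·7) = (7 − 40, 10 + 28) = (-33, 38); dropping signs (only squares matter) gives (33, 38); check 33² + 38² = 1089 + 1444 = 2533 ✓.
Step 4: Order so x ≤ y and verify: 33² + 38² = 1089 + 1444 = 2533 = n. ✓

n = 2533 = 33² + 38² (one valid representation with x ≤ y).


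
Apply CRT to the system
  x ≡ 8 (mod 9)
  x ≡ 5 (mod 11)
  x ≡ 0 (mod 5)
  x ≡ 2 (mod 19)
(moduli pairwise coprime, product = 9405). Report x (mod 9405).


Product of moduli M = 9 · 11 · 5 · 19 = 9405.
Merge one congruence at a time:
  Start: x ≡ 8 (mod 9).
  Combine with x ≡ 5 (mod 11); new modulus lcm = 99.
    Write x = 8 + 9·t and substitute into x ≡ 5 (mod 11): 9·t ≡ 5 − 8 = -3 (mod 11).
    Reduce coefficients mod 11: 9·t ≡ 8 (mod 11).
    The inverse of 9 mod 11 is 5 (since 9·5 = 45 = 4·11 + 1), so t ≡ 5·8 = 40 ≡ 7 (mod 11).
    Then x = 8 + 9·7 = 71, valid modulo lcm(9, 11) = 99: x ≡ 71 (mod 99).
  Combine with x ≡ 0 (mod 5); new modulus lcm = 495.
    Write x = 71 + 99·t and substitute into x ≡ 0 (mod 5): 99·t ≡ 0 − 71 = -71 (mod 5).
    Reduce coefficients mod 5: 4·t ≡ 4 (mod 5).
    The inverse of 4 mod 5 is 4 (since 4·4 = 16 = 3·5 + 1), so t ≡ 4·4 = 16 ≡ 1 (mod 5).
    Then x = 71 + 99·1 = 170, valid modulo lcm(99, 5) = 495: x ≡ 170 (mod 495).
  Combine with x ≡ 2 (mod 19); new modulus lcm = 9405.
    Write x = 170 + 495·t and substitute into x ≡ 2 (mod 19): 495·t ≡ 2 − 170 = -168 (mod 19).
    Reduce coefficients mod 19: 1·t ≡ 3 (mod 19).
    So t ≡ 3 (mod 19).
    Then x = 170 + 495·3 = 1655, valid modulo lcm(495, 19) = 9405: x ≡ 1655 (mod 9405).
Verify against each original: 1655 mod 9 = 8, 1655 mod 11 = 5, 1655 mod 5 = 0, 1655 mod 19 = 2.

x ≡ 1655 (mod 9405).


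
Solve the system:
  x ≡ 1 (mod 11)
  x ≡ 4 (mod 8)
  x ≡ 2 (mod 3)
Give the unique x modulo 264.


Moduli 11, 8, 3 are pairwise coprime; by CRT there is a unique solution modulo M = 11 · 8 · 3 = 264.
Solve pairwise, accumulating the modulus:
  Start with x ≡ 1 (mod 11).
  Combine with x ≡ 4 (mod 8): since gcd(11, 8) = 1, we get a unique residue mod 88.
    Write x = 1 + 11·t and substitute into x ≡ 4 (mod 8): 11·t ≡ 4 − 1 = 3 (mod 8).
    Reduce coefficients mod 8: 3·t ≡ 3 (mod 8).
    The inverse of 3 mod 8 is 3 (since 3·3 = 9 = 1·8 + 1), so t ≡ 3·3 = 9 ≡ 1 (mod 8).
    Then x = 1 + 11·1 = 12, valid modulo lcm(11, 8) = 88: x ≡ 12 (mod 88).
  Combine with x ≡ 2 (mod 3): since gcd(88, 3) = 1, we get a unique residue mod 264.
    Write x = 12 + 88·t and substitute into x ≡ 2 (mod 3): 88·t ≡ 2 − 12 = -10 (mod 3).
    Reduce coefficients mod 3: 1·t ≡ 2 (mod 3).
    So t ≡ 2 (mod 3).
    Then x = 12 + 88·2 = 188, valid modulo lcm(88, 3) = 264: x ≡ 188 (mod 264).
Verify: 188 mod 11 = 1 ✓, 188 mod 8 = 4 ✓, 188 mod 3 = 2 ✓.

x ≡ 188 (mod 264).


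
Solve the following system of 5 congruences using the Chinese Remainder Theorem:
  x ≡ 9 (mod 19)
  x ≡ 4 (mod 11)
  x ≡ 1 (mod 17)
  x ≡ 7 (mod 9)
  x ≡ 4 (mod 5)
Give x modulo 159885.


Product of moduli M = 19 · 11 · 17 · 9 · 5 = 159885.
Merge one congruence at a time:
  Start: x ≡ 9 (mod 19).
  Combine with x ≡ 4 (mod 11); new modulus lcm = 209.
    Write x = 9 + 19·t and substitute into x ≡ 4 (mod 11): 19·t ≡ 4 − 9 = -5 (mod 11).
    Reduce coefficients mod 11: 8·t ≡ 6 (mod 11).
    The inverse of 8 mod 11 is 7 (since 8·7 = 56 = 5·11 + 1), so t ≡ 7·6 = 42 ≡ 9 (mod 11).
    Then x = 9 + 19·9 = 180, valid modulo lcm(19, 11) = 209: x ≡ 180 (mod 209).
  Combine with x ≡ 1 (mod 17); new modulus lcm = 3553.
    Write x = 180 + 209·t and substitute into x ≡ 1 (mod 17): 209·t ≡ 1 − 180 = -179 (mod 17).
    Reduce coefficients mod 17: 5·t ≡ 8 (mod 17).
    The inverse of 5 mod 17 is 7 (since 5·7 = 35 = 2·17 + 1), so t ≡ 7·8 = 56 ≡ 5 (mod 17).
    Then x = 180 + 209·5 = 1225, valid modulo lcm(209, 17) = 3553: x ≡ 1225 (mod 3553).
  Combine with x ≡ 7 (mod 9); new modulus lcm = 31977.
    Write x = 1225 + 3553·t and substitute into x ≡ 7 (mod 9): 3553·t ≡ 7 − 1225 = -1218 (mod 9).
    Reduce coefficients mod 9: 7·t ≡ 6 (mod 9).
    The inverse of 7 mod 9 is 4 (since 7·4 = 28 = 3·9 + 1), so t ≡ 4·6 = 24 ≡ 6 (mod 9).
    Then x = 1225 + 3553·6 = 22543, valid modulo lcm(3553, 9) = 31977: x ≡ 22543 (mod 31977).
  Combine with x ≡ 4 (mod 5); new modulus lcm = 159885.
    Write x = 22543 + 31977·t and substitute into x ≡ 4 (mod 5): 31977·t ≡ 4 − 22543 = -22539 (mod 5).
    Reduce coefficients mod 5: 2·t ≡ 1 (mod 5).
    The inverse of 2 mod 5 is 3 (since 2·3 = 6 = 1·5 + 1), so t ≡ 3·1 = 3 ≡ 3 (mod 5).
    Then x = 22543 + 31977·3 = 118474, valid modulo lcm(31977, 5) = 159885: x ≡ 118474 (mod 159885).
Verify against each original: 118474 mod 19 = 9, 118474 mod 11 = 4, 118474 mod 17 = 1, 118474 mod 9 = 7, 118474 mod 5 = 4.

x ≡ 118474 (mod 159885).


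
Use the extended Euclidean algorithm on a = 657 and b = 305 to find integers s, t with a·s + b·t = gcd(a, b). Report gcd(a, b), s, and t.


Euclidean algorithm on (657, 305) — divide until remainder is 0:
  657 = 2 · 305 + 47
  305 = 6 · 47 + 23
  47 = 2 · 23 + 1
  23 = 23 · 1 + 0
gcd(657, 305) = 1.
Track Bezout coefficients alongside the remainders: start with r₀ = 657 = a·1 + b·0 (s = 1, t = 0) and r₁ = 305 = a·0 + b·1 (s = 0, t = 1); each new remainder r_{k+1} = r_{k-1} − q_k·r_k inherits s_{k+1} = s_{k-1} − q_k·s_k, t_{k+1} = t_{k-1} − q_k·t_k, so r_k = a·s_k + b·t_k at every step:
  q = 2: r = 47, s = 1 − 2·0 = 1, t = 0 − 2·1 = -2  (check: 657·1 + 305·(-2) = 47)
  q = 6: r = 23, s = 0 − 6·1 = -6, t = 1 − 6·(-2) = 13  (check: 657·(-6) + 305·13 = 23)
  q = 2: r = 1, s = 1 − 2·(-6) = 13, t = -2 − 2·13 = -28  (check: 657·13 + 305·(-28) = 1)
The row with r = 1 (the gcd) gives the Bezout coefficients s = 13, t = -28.
Result: 657 · (13) + 305 · (-28) = 1.

gcd(657, 305) = 1; s = 13, t = -28 (check: 657·13 + 305·(-28) = 1).
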